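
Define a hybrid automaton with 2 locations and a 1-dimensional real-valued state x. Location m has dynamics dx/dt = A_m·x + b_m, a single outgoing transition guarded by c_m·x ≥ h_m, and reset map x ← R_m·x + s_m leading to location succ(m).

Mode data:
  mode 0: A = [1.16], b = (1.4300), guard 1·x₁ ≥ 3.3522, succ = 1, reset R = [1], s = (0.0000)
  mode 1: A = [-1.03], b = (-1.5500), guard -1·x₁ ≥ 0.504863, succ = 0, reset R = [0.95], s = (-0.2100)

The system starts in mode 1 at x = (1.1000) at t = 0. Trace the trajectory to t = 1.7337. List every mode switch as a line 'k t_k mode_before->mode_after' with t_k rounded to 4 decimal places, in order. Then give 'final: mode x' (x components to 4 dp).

Mode 1: guard c·x = 0.5049 hit at Δt = 0.9295 (t = 0.9295), x⁻ = (-0.5049) → reset → x⁺ = (-0.6896), jump to mode 0
Mode 0: flow for 0.8042 to horizon, guard not reached → x = (0.1478)

1 0.9295 1->0
final: 0 0.1478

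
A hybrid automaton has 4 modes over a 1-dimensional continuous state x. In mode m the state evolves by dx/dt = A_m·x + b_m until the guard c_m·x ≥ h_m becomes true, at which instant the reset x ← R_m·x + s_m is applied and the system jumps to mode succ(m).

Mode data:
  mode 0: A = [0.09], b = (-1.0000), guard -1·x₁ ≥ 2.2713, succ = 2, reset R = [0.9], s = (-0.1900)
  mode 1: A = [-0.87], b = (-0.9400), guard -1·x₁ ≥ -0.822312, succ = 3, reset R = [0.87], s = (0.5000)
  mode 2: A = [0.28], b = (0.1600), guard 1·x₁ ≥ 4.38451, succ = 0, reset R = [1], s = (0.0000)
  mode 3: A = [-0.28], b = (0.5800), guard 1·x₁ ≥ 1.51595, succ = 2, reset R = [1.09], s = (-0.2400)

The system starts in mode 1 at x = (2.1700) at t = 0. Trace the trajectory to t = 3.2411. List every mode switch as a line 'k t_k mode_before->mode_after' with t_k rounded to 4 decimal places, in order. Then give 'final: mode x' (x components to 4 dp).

Mode 1: guard c·x = -0.8223 hit at Δt = 0.6155 (t = 0.6155), x⁻ = (0.8223) → reset → x⁺ = (1.2154), jump to mode 3
Mode 3: guard c·x = 1.5159 hit at Δt = 1.5445 (t = 2.1600), x⁻ = (1.5159) → reset → x⁺ = (1.4124), jump to mode 2
Mode 2: flow for 1.0811 to horizon, guard not reached → x = (2.1137)

1 0.6155 1->3
2 2.1600 3->2
final: 2 2.1137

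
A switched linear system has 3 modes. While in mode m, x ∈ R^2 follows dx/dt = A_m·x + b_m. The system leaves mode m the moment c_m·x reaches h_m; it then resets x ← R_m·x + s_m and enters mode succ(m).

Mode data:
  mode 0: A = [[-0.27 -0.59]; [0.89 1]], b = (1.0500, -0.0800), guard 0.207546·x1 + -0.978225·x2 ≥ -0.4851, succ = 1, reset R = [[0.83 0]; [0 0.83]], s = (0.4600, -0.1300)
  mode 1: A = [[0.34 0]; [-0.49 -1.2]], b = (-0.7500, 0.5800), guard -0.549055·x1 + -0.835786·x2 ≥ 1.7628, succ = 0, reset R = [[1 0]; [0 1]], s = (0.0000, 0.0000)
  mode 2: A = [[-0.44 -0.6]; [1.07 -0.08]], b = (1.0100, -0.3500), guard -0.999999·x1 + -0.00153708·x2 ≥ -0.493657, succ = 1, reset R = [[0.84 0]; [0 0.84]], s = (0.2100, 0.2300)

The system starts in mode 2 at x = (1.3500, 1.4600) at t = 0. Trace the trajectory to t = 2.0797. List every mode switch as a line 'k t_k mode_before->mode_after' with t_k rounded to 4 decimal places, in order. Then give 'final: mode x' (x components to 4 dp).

Mode 2: guard c·x = -0.4937 hit at Δt = 1.5103 (t = 1.5103), x⁻ = (0.4903, 2.1926) → reset → x⁺ = (0.6218, 2.0718), jump to mode 1
Mode 1: flow for 0.5694 to horizon, guard not reached → x = (0.2835, 1.1967)

1 1.5103 2->1
final: 1 0.2835 1.1967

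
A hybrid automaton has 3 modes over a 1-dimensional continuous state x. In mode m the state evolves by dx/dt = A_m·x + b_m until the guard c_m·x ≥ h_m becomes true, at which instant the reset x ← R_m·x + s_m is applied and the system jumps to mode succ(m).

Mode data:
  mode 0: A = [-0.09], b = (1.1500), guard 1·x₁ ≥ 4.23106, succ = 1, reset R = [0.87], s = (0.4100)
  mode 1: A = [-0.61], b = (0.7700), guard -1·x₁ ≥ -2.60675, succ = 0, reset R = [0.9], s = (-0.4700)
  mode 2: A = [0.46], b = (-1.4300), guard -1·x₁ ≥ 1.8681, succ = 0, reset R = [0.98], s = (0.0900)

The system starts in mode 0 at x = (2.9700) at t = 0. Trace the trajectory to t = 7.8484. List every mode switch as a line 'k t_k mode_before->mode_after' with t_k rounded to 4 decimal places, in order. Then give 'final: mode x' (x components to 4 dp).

1 1.5292 0->1
2 2.7486 1->0
3 5.4527 0->1
4 6.6721 1->0
final: 0 2.9712

Mode 0: guard c·x = 4.2311 hit at Δt = 1.5292 (t = 1.5292), x⁻ = (4.2311) → reset → x⁺ = (4.0910), jump to mode 1
Mode 1: guard c·x = -2.6067 hit at Δt = 1.2194 (t = 2.7486), x⁻ = (2.6068) → reset → x⁺ = (1.8761), jump to mode 0
Mode 0: guard c·x = 4.2311 hit at Δt = 2.7041 (t = 5.4527), x⁻ = (4.2311) → reset → x⁺ = (4.0910), jump to mode 1
Mode 1: guard c·x = -2.6067 hit at Δt = 1.2194 (t = 6.6721), x⁻ = (2.6068) → reset → x⁺ = (1.8761), jump to mode 0
Mode 0: flow for 1.1763 to horizon, guard not reached → x = (2.9712)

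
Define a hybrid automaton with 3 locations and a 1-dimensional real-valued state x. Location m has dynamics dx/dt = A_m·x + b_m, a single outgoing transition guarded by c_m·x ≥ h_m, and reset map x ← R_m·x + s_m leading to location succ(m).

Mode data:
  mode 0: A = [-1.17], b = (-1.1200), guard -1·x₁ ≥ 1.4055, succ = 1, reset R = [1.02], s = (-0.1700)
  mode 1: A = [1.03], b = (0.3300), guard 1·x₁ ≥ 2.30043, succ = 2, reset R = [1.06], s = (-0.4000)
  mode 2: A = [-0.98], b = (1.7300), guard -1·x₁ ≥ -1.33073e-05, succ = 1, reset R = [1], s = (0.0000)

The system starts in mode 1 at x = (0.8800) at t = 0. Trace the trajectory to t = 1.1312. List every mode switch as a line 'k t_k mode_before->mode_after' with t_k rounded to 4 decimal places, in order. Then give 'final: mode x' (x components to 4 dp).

Mode 1: guard c·x = 2.3004 hit at Δt = 0.7581 (t = 0.7581), x⁻ = (2.3004) → reset → x⁺ = (2.0385), jump to mode 2
Mode 2: flow for 0.3731 to horizon, guard not reached → x = (1.9548)

1 0.7581 1->2
final: 2 1.9548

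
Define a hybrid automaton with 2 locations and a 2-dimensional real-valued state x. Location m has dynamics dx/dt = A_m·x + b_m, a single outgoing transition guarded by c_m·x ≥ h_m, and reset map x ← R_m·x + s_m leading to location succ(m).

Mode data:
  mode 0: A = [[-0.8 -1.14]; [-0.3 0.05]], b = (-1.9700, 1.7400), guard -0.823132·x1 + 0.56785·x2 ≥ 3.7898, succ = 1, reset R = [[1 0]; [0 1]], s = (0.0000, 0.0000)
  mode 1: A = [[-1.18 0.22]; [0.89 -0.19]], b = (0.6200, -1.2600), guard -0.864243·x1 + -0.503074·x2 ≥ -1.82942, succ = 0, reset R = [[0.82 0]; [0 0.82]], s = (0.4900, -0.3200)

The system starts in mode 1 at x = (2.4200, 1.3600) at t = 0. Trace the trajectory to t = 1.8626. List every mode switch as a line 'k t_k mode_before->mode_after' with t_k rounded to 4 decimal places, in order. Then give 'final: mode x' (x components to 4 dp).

Mode 1: guard c·x = -1.8294 hit at Δt = 0.9783 (t = 0.9783), x⁻ = (1.3081, 1.3892) → reset → x⁺ = (1.5627, 0.8192), jump to mode 0
Mode 0: flow for 0.8843 to horizon, guard not reached → x = (-1.6756, 2.4556)

1 0.9783 1->0
final: 0 -1.6756 2.4556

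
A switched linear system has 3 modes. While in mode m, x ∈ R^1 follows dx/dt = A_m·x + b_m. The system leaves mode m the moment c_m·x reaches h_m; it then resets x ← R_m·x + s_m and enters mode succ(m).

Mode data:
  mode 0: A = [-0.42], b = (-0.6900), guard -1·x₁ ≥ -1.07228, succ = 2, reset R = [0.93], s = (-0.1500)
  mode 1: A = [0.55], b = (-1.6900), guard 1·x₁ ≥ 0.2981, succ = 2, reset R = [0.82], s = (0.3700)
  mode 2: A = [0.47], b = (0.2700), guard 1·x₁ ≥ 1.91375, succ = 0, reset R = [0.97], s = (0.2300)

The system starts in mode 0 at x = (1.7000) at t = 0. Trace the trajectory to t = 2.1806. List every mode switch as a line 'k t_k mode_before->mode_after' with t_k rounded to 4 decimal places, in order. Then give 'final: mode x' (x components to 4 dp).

Mode 0: guard c·x = -1.0723 hit at Δt = 0.4952 (t = 0.4952), x⁻ = (1.0723) → reset → x⁺ = (0.8472), jump to mode 2
Mode 2: guard c·x = 1.9138 hit at Δt = 1.1909 (t = 1.6861), x⁻ = (1.9137) → reset → x⁺ = (2.0863), jump to mode 0
Mode 0: flow for 0.4945 to horizon, guard not reached → x = (1.3870)

1 0.4952 0->2
2 1.6861 2->0
final: 0 1.3870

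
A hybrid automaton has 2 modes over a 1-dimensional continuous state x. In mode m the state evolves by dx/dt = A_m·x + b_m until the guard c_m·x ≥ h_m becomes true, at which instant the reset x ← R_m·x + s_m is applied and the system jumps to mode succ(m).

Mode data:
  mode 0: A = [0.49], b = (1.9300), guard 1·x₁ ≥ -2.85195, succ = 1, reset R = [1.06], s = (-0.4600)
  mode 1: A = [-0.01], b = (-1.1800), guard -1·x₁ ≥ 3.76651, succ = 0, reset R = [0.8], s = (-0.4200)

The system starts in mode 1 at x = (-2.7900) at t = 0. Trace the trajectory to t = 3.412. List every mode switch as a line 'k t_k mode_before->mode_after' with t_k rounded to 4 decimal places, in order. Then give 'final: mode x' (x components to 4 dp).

1 0.8512 1->0
2 2.4131 0->1
3 2.6609 1->0
final: 0 -3.2083

Mode 1: guard c·x = 3.7665 hit at Δt = 0.8512 (t = 0.8512), x⁻ = (-3.7665) → reset → x⁺ = (-3.4332), jump to mode 0
Mode 0: guard c·x = -2.8519 hit at Δt = 1.5619 (t = 2.4131), x⁻ = (-2.8519) → reset → x⁺ = (-3.4831), jump to mode 1
Mode 1: guard c·x = 3.7665 hit at Δt = 0.2478 (t = 2.6609), x⁻ = (-3.7665) → reset → x⁺ = (-3.4332), jump to mode 0
Mode 0: flow for 0.7511 to horizon, guard not reached → x = (-3.2083)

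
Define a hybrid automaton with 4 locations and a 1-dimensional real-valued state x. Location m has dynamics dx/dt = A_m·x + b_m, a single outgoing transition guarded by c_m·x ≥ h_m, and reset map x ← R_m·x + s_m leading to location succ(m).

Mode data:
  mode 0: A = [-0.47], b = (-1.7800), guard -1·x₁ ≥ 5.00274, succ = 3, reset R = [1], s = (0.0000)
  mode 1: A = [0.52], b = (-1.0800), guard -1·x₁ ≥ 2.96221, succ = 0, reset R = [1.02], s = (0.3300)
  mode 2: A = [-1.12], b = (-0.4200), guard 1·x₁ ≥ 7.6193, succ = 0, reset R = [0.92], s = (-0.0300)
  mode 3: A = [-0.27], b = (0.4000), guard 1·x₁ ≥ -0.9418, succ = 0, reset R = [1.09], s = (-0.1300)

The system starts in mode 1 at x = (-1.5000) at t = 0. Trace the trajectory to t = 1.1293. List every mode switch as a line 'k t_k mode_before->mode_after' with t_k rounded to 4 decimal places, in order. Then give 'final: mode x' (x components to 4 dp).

1 0.6591 1->0
final: 0 -2.9087

Mode 1: guard c·x = 2.9622 hit at Δt = 0.6591 (t = 0.6591), x⁻ = (-2.9622) → reset → x⁺ = (-2.6915), jump to mode 0
Mode 0: flow for 0.4702 to horizon, guard not reached → x = (-2.9087)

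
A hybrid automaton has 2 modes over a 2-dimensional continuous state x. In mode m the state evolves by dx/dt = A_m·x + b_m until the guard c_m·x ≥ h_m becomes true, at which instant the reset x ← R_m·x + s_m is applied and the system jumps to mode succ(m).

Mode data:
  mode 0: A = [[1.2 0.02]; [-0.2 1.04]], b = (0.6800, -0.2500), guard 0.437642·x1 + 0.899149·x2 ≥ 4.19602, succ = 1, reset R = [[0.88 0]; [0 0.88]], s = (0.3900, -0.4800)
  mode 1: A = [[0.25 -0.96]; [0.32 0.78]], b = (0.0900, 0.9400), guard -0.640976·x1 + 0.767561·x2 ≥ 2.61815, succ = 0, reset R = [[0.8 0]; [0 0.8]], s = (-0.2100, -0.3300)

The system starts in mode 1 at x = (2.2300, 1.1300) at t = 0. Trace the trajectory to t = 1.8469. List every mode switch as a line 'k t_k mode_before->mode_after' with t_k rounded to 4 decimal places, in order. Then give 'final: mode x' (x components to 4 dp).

Mode 1: guard c·x = 2.6181 hit at Δt = 0.8453 (t = 0.8453), x⁻ = (0.6851, 3.9831) → reset → x⁺ = (0.3381, 2.8565), jump to mode 0
Mode 0: guard c·x = 4.1960 hit at Δt = 0.4137 (t = 1.2590), x⁻ = (0.9565, 4.2011) → reset → x⁺ = (1.2317, 3.2170), jump to mode 1
Mode 1: guard c·x = 2.6181 hit at Δt = 0.1842 (t = 1.4432), x⁻ = (0.6589, 3.9613) → reset → x⁺ = (0.3172, 2.8390), jump to mode 0
Mode 0: flow for 0.4037 to horizon, guard not reached → x = (0.9033, 4.1382)

1 0.8453 1->0
2 1.2590 0->1
3 1.4432 1->0
final: 0 0.9033 4.1382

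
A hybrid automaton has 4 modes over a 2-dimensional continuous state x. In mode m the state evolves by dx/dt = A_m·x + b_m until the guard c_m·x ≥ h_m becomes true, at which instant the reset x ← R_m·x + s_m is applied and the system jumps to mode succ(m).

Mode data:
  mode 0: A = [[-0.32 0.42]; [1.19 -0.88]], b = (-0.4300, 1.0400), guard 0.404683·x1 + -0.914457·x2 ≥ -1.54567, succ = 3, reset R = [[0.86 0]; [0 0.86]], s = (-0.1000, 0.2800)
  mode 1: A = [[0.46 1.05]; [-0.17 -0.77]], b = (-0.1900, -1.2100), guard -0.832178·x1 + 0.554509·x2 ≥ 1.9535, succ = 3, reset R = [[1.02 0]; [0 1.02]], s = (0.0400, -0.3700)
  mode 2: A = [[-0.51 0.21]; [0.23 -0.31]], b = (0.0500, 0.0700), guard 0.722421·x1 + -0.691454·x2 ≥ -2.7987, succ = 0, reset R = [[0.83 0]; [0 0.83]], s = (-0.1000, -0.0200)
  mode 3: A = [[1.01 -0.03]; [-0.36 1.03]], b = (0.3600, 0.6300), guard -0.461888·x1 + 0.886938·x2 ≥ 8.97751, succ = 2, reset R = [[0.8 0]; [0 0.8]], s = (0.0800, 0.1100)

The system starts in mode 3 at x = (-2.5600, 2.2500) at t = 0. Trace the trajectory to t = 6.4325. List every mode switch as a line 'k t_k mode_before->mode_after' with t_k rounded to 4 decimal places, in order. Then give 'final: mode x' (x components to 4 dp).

1 0.7812 3->2
2 2.3654 2->0
3 3.1500 0->3
4 4.5763 3->2
5 6.0406 2->0
final: 0 1.1359 3.7404

Mode 3: guard c·x = 8.9775 hit at Δt = 0.7812 (t = 0.7812), x⁻ = (-5.3522, 7.3347) → reset → x⁺ = (-4.2017, 5.9777), jump to mode 2
Mode 2: guard c·x = -2.7987 hit at Δt = 1.5842 (t = 2.3654), x⁻ = (-0.8691, 3.1395) → reset → x⁺ = (-0.8214, 2.5858), jump to mode 0
Mode 0: guard c·x = -1.5457 hit at Δt = 0.7846 (t = 3.1500), x⁻ = (-0.3720, 1.5256) → reset → x⁺ = (-0.4200, 1.5920), jump to mode 3
Mode 3: guard c·x = 8.9775 hit at Δt = 1.4263 (t = 4.5763), x⁻ = (-0.9852, 9.6089) → reset → x⁺ = (-0.7082, 7.7971), jump to mode 2
Mode 2: guard c·x = -2.7987 hit at Δt = 1.4642 (t = 6.0406), x⁻ = (1.0511, 5.1457) → reset → x⁺ = (0.7724, 4.2509), jump to mode 0
Mode 0: flow for 0.3919 to horizon, guard not reached → x = (1.1359, 3.7404)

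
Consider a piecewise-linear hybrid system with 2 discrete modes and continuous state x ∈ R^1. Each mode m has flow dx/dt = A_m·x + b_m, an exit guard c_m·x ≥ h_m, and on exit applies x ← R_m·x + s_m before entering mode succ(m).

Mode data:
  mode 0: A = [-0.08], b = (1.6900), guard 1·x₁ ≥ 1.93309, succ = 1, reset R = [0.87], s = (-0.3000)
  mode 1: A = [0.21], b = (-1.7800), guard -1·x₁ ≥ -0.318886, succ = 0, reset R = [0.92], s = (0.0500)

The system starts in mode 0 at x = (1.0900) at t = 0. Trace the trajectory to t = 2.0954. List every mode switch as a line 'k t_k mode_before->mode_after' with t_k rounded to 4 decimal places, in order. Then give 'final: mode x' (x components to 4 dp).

Mode 0: guard c·x = 1.9331 hit at Δt = 0.5374 (t = 0.5374), x⁻ = (1.9331) → reset → x⁺ = (1.3818), jump to mode 1
Mode 1: guard c·x = -0.3189 hit at Δt = 0.6648 (t = 1.2022), x⁻ = (0.3189) → reset → x⁺ = (0.3434), jump to mode 0
Mode 0: flow for 0.8932 to horizon, guard not reached → x = (1.7765)

1 0.5374 0->1
2 1.2022 1->0
final: 0 1.7765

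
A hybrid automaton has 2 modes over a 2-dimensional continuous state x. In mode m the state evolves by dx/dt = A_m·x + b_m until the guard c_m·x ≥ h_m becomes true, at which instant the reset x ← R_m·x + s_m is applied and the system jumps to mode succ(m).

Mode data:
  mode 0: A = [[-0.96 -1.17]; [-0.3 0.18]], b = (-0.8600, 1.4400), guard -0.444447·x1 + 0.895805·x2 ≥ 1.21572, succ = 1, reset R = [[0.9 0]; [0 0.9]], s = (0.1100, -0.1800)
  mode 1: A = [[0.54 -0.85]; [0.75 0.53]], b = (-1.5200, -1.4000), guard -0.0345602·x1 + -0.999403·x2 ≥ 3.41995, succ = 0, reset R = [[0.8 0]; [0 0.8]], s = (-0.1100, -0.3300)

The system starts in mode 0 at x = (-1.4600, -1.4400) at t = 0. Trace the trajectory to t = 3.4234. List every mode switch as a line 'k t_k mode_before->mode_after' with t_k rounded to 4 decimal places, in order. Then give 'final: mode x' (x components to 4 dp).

1 1.4079 0->1
2 2.5575 1->0
final: 0 0.0914 -1.8969

Mode 0: guard c·x = 1.2157 hit at Δt = 1.4079 (t = 1.4079), x⁻ = (-0.9800, 0.8709) → reset → x⁺ = (-0.7720, 0.6038), jump to mode 1
Mode 1: guard c·x = 3.4200 hit at Δt = 1.1496 (t = 2.5575), x⁻ = (-2.7566, -3.3267) → reset → x⁺ = (-2.3153, -2.9913), jump to mode 0
Mode 0: flow for 0.8659 to horizon, guard not reached → x = (0.0914, -1.8969)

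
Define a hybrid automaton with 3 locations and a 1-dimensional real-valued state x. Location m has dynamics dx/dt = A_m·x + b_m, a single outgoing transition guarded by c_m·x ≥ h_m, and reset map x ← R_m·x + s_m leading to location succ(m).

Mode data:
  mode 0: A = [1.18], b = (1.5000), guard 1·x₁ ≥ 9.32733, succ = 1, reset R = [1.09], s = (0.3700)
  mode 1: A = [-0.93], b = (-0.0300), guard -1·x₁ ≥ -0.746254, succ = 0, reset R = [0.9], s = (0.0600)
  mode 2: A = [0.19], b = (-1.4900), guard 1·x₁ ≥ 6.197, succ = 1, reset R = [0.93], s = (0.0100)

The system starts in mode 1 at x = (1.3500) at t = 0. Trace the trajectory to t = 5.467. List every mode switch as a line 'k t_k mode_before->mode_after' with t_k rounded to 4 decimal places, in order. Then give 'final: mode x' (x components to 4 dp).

Mode 1: guard c·x = -0.7463 hit at Δt = 0.6173 (t = 0.6173), x⁻ = (0.7463) → reset → x⁺ = (0.7316), jump to mode 0
Mode 0: guard c·x = 9.3273 hit at Δt = 1.4120 (t = 2.0293), x⁻ = (9.3273) → reset → x⁺ = (10.5368), jump to mode 1
Mode 1: guard c·x = -0.7463 hit at Δt = 2.8046 (t = 4.8339), x⁻ = (0.7463) → reset → x⁺ = (0.7316), jump to mode 0
Mode 0: flow for 0.6331 to horizon, guard not reached → x = (2.9562)

1 0.6173 1->0
2 2.0293 0->1
3 4.8339 1->0
final: 0 2.9562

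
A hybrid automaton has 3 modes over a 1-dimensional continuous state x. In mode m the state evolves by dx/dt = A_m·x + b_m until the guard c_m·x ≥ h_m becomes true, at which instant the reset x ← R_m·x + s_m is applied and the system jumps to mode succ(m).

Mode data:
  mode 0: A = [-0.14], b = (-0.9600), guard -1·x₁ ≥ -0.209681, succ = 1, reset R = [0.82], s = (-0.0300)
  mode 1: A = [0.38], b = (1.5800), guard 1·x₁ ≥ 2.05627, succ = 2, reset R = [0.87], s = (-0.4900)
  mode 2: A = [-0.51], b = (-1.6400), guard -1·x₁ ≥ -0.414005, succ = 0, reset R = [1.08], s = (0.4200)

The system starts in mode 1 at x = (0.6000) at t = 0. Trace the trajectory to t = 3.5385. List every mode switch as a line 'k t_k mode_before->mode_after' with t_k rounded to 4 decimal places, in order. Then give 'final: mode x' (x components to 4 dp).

1 0.7027 1->2
2 1.1305 2->0
3 1.7659 0->1
4 2.7350 1->2
5 3.1628 2->0
final: 0 0.4713

Mode 1: guard c·x = 2.0563 hit at Δt = 0.7027 (t = 0.7027), x⁻ = (2.0563) → reset → x⁺ = (1.2990), jump to mode 2
Mode 2: guard c·x = -0.4140 hit at Δt = 0.4278 (t = 1.1305), x⁻ = (0.4140) → reset → x⁺ = (0.8671), jump to mode 0
Mode 0: guard c·x = -0.2097 hit at Δt = 0.6354 (t = 1.7659), x⁻ = (0.2097) → reset → x⁺ = (0.1419), jump to mode 1
Mode 1: guard c·x = 2.0563 hit at Δt = 0.9691 (t = 2.7350), x⁻ = (2.0563) → reset → x⁺ = (1.2990), jump to mode 2
Mode 2: guard c·x = -0.4140 hit at Δt = 0.4278 (t = 3.1628), x⁻ = (0.4140) → reset → x⁺ = (0.8671), jump to mode 0
Mode 0: flow for 0.3757 to horizon, guard not reached → x = (0.4713)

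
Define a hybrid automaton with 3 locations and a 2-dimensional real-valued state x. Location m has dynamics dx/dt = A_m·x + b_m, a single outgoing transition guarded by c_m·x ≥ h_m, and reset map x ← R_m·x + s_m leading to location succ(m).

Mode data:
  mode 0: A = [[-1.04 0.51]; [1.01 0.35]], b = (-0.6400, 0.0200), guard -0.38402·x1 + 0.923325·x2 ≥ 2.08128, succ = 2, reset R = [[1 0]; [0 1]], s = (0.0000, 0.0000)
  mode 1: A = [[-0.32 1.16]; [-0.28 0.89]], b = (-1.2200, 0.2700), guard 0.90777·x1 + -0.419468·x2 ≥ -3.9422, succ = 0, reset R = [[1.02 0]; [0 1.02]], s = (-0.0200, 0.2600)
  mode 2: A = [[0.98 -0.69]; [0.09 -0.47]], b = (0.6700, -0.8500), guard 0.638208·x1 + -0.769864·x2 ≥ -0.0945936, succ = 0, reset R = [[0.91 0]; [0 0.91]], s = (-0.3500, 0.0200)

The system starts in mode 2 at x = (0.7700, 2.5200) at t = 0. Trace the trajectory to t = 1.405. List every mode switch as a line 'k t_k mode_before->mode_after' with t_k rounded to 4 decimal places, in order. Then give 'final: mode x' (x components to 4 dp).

Mode 2: guard c·x = -0.0946 hit at Δt = 0.9704 (t = 0.9704), x⁻ = (1.0481, 0.9918) → reset → x⁺ = (0.6038, 0.9225), jump to mode 0
Mode 0: flow for 0.4346 to horizon, guard not reached → x = (0.3624, 1.3063)

1 0.9704 2->0
final: 0 0.3624 1.3063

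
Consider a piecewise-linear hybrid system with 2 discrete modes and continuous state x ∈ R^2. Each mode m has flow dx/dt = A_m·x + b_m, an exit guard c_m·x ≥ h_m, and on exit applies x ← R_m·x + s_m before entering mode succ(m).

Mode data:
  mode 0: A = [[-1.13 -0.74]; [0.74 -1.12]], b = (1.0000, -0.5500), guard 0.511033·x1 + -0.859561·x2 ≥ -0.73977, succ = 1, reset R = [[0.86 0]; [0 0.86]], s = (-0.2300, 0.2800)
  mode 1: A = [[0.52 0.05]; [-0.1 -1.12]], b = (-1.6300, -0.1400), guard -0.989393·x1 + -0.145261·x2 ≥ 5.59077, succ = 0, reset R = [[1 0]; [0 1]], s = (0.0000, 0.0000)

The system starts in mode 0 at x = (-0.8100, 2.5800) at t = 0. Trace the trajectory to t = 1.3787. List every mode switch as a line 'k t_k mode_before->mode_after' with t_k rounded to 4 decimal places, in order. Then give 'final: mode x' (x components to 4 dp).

1 0.7252 0->1
final: 1 -1.9935 0.3999

Mode 0: guard c·x = -0.7398 hit at Δt = 0.7252 (t = 0.7252), x⁻ = (-0.3519, 0.6514) → reset → x⁺ = (-0.5326, 0.8402), jump to mode 1
Mode 1: flow for 0.6535 to horizon, guard not reached → x = (-1.9935, 0.3999)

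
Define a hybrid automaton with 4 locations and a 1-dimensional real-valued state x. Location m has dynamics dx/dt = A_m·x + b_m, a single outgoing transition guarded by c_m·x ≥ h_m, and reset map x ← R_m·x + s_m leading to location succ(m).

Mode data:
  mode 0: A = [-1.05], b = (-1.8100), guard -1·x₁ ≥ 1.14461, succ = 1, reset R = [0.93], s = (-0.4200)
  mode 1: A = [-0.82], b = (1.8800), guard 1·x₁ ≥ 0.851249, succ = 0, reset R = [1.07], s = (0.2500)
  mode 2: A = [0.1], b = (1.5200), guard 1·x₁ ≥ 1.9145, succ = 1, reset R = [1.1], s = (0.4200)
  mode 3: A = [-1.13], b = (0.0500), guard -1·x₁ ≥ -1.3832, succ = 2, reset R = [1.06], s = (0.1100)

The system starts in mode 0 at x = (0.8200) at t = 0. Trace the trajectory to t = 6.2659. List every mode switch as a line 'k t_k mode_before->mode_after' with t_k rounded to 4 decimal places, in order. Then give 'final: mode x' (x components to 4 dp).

1 1.4093 0->1
2 2.5841 1->0
3 4.1132 0->1
4 5.2880 1->0
final: 0 -0.6907

Mode 0: guard c·x = 1.1446 hit at Δt = 1.4093 (t = 1.4093), x⁻ = (-1.1446) → reset → x⁺ = (-1.4845), jump to mode 1
Mode 1: guard c·x = 0.8512 hit at Δt = 1.1748 (t = 2.5841), x⁻ = (0.8512) → reset → x⁺ = (1.1608), jump to mode 0
Mode 0: guard c·x = 1.1446 hit at Δt = 1.5291 (t = 4.1132), x⁻ = (-1.1446) → reset → x⁺ = (-1.4845), jump to mode 1
Mode 1: guard c·x = 0.8512 hit at Δt = 1.1748 (t = 5.2880), x⁻ = (0.8512) → reset → x⁺ = (1.1608), jump to mode 0
Mode 0: flow for 0.9779 to horizon, guard not reached → x = (-0.6907)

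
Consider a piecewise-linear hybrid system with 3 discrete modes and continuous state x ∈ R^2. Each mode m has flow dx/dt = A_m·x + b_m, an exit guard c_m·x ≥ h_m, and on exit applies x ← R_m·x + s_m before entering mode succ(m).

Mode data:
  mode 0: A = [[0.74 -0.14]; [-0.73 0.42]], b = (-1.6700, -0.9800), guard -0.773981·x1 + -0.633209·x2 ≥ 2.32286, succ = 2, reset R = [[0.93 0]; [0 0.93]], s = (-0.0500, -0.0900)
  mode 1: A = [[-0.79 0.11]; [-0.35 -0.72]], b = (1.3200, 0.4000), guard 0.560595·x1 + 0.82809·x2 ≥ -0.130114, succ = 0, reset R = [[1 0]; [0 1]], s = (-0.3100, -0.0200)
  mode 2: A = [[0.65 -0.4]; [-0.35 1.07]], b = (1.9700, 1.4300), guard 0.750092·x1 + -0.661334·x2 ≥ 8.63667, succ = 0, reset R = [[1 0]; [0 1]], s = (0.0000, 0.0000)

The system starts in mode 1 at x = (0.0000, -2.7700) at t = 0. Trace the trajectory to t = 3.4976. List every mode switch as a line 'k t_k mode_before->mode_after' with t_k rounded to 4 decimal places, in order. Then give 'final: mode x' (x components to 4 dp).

Mode 1: guard c·x = -0.1301 hit at Δt = 1.4334 (t = 1.4334), x⁻ = (0.9977, -0.8326) → reset → x⁺ = (0.6877, -0.8526), jump to mode 0
Mode 0: guard c·x = 2.3229 hit at Δt = 1.0549 (t = 2.4883), x⁻ = (-0.7918, -2.7006) → reset → x⁺ = (-0.7863, -2.6016), jump to mode 2
Mode 2: flow for 1.0093 to horizon, guard not reached → x = (3.2973, -5.4403)

1 1.4334 1->0
2 2.4883 0->2
final: 2 3.2973 -5.4403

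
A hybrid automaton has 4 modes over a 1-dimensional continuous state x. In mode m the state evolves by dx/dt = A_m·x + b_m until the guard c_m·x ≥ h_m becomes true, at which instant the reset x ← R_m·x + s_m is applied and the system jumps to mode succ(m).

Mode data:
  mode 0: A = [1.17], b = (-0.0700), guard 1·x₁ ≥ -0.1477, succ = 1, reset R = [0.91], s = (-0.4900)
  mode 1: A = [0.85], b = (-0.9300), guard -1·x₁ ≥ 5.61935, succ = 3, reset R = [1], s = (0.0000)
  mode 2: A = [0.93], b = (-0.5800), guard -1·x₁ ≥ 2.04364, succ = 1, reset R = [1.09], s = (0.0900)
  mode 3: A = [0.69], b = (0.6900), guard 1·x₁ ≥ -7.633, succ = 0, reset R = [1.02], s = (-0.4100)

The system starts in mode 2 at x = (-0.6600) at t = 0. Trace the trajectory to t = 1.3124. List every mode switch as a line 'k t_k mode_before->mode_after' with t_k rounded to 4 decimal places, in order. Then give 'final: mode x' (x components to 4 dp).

Mode 2: guard c·x = 2.0436 hit at Δt = 0.7864 (t = 0.7864), x⁻ = (-2.0436) → reset → x⁺ = (-2.1376), jump to mode 1
Mode 1: flow for 0.5260 to horizon, guard not reached → x = (-3.9595)

1 0.7864 2->1
final: 1 -3.9595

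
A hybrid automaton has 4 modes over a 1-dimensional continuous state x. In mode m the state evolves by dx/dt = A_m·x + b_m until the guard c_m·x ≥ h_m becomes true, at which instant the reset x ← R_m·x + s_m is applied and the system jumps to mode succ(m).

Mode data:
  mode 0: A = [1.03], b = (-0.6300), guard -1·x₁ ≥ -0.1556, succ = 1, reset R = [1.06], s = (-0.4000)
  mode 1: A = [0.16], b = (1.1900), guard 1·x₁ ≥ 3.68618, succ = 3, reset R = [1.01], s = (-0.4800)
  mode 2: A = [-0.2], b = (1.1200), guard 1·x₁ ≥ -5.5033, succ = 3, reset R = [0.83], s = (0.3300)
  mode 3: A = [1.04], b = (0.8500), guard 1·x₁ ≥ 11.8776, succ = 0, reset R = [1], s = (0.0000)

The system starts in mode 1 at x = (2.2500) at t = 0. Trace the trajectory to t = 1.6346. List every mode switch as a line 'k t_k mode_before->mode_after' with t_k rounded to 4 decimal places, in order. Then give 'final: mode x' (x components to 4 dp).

Mode 1: guard c·x = 3.6862 hit at Δt = 0.8640 (t = 0.8640), x⁻ = (3.6862) → reset → x⁺ = (3.2430), jump to mode 3
Mode 3: flow for 0.7706 to horizon, guard not reached → x = (8.2321)

1 0.8640 1->3
final: 3 8.2321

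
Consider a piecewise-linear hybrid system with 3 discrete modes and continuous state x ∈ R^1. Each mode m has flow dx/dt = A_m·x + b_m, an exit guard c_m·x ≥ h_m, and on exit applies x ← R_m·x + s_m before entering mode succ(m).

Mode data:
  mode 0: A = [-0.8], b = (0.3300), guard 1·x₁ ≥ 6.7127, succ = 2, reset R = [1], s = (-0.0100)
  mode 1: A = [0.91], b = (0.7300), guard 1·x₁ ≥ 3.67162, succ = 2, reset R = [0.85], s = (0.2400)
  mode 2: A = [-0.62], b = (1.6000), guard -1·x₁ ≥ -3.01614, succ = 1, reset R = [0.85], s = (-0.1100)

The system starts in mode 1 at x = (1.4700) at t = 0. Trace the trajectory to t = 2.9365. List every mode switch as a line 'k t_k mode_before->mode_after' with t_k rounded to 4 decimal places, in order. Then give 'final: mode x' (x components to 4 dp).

1 0.7445 1->2
2 1.6850 2->1
3 2.0342 1->2
final: 2 3.0266

Mode 1: guard c·x = 3.6716 hit at Δt = 0.7445 (t = 0.7445), x⁻ = (3.6716) → reset → x⁺ = (3.3609), jump to mode 2
Mode 2: guard c·x = -3.0161 hit at Δt = 0.9405 (t = 1.6850), x⁻ = (3.0161) → reset → x⁺ = (2.4537), jump to mode 1
Mode 1: guard c·x = 3.6716 hit at Δt = 0.3492 (t = 2.0342), x⁻ = (3.6716) → reset → x⁺ = (3.3609), jump to mode 2
Mode 2: flow for 0.9023 to horizon, guard not reached → x = (3.0266)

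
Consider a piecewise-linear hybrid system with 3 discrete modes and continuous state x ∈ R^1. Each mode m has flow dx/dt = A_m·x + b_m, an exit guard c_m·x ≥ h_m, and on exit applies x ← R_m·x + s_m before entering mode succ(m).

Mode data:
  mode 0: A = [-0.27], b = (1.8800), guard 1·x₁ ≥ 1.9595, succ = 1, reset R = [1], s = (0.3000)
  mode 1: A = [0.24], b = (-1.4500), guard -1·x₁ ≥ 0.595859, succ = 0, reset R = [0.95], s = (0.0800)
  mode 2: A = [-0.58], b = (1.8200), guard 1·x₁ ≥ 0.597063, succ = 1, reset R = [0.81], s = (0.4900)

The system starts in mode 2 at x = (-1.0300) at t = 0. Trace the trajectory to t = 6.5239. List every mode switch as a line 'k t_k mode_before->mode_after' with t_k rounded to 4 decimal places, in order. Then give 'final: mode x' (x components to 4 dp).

1 0.8533 2->1
2 1.9774 1->0
3 3.4513 0->1
4 5.7948 1->0
final: 0 0.8450

Mode 2: guard c·x = 0.5971 hit at Δt = 0.8533 (t = 0.8533), x⁻ = (0.5971) → reset → x⁺ = (0.9736), jump to mode 1
Mode 1: guard c·x = 0.5959 hit at Δt = 1.1241 (t = 1.9774), x⁻ = (-0.5959) → reset → x⁺ = (-0.4861), jump to mode 0
Mode 0: guard c·x = 1.9595 hit at Δt = 1.4739 (t = 3.4513), x⁻ = (1.9595) → reset → x⁺ = (2.2595), jump to mode 1
Mode 1: guard c·x = 0.5959 hit at Δt = 2.3435 (t = 5.7948), x⁻ = (-0.5959) → reset → x⁺ = (-0.4861), jump to mode 0
Mode 0: flow for 0.7291 to horizon, guard not reached → x = (0.8450)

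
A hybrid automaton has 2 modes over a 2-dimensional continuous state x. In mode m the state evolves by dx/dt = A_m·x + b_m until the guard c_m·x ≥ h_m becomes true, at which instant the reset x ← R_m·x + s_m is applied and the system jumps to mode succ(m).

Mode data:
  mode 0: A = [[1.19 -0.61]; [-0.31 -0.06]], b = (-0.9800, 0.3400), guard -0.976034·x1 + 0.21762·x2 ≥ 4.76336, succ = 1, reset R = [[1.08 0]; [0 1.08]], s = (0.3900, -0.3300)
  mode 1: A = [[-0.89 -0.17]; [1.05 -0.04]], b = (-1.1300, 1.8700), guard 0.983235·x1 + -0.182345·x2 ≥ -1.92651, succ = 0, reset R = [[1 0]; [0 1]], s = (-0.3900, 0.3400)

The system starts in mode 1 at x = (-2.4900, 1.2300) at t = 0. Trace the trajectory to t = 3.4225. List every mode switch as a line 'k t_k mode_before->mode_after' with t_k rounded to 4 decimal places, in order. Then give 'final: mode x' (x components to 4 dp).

Mode 1: guard c·x = -1.9265 hit at Δt = 1.1710 (t = 1.1710), x⁻ = (-1.8122, 0.7937) → reset → x⁺ = (-2.2022, 1.1337), jump to mode 0
Mode 0: guard c·x = 4.7634 hit at Δt = 0.4063 (t = 1.5773), x⁻ = (-4.5128, 1.6484) → reset → x⁺ = (-4.4838, 1.4503), jump to mode 1
Mode 1: guard c·x = -1.9265 hit at Δt = 1.5371 (t = 3.1144), x⁻ = (-2.0716, -0.6051) → reset → x⁺ = (-2.4616, -0.2651), jump to mode 0
Mode 0: flow for 0.3081 to horizon, guard not reached → x = (-3.8968, 0.1398)

1 1.1710 1->0
2 1.5773 0->1
3 3.1144 1->0
final: 0 -3.8968 0.1398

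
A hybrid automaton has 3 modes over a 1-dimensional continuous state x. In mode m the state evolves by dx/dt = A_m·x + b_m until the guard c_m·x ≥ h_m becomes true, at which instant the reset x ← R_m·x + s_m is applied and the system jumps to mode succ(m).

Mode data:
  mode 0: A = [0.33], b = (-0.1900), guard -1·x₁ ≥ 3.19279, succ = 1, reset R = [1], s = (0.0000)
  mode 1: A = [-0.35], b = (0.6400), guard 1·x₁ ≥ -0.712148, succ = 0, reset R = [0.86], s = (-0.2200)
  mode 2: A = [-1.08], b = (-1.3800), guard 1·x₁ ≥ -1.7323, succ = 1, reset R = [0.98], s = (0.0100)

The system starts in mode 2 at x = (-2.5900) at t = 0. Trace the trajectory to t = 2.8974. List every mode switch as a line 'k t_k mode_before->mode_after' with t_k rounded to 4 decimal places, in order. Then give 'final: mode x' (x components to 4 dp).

1 0.9817 2->1
2 1.9101 1->0
final: 0 -1.3748

Mode 2: guard c·x = -1.7323 hit at Δt = 0.9817 (t = 0.9817), x⁻ = (-1.7323) → reset → x⁺ = (-1.6877), jump to mode 1
Mode 1: guard c·x = -0.7121 hit at Δt = 0.9284 (t = 1.9101), x⁻ = (-0.7121) → reset → x⁺ = (-0.8324), jump to mode 0
Mode 0: flow for 0.9873 to horizon, guard not reached → x = (-1.3748)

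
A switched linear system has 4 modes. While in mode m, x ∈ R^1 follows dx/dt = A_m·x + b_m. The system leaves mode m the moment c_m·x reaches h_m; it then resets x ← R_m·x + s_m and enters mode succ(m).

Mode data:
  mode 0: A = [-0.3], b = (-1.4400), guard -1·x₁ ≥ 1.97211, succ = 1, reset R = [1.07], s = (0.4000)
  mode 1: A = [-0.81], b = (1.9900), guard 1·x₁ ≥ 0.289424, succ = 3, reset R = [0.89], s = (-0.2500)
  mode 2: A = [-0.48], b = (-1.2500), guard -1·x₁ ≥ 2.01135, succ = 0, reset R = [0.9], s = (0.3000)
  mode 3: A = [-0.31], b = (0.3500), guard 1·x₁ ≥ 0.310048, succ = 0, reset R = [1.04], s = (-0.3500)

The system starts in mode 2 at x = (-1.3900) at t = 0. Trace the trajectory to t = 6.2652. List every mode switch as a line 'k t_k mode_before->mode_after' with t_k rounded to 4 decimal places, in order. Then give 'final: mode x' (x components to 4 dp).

1 1.4936 2->0
2 1.9979 0->1
3 2.8049 1->3
4 3.8188 3->0
5 5.5632 0->1
final: 1 0.0970

Mode 2: guard c·x = 2.0114 hit at Δt = 1.4936 (t = 1.4936), x⁻ = (-2.0113) → reset → x⁺ = (-1.5102), jump to mode 0
Mode 0: guard c·x = 1.9721 hit at Δt = 0.5043 (t = 1.9979), x⁻ = (-1.9721) → reset → x⁺ = (-1.7102), jump to mode 1
Mode 1: guard c·x = 0.2894 hit at Δt = 0.8070 (t = 2.8049), x⁻ = (0.2894) → reset → x⁺ = (0.0076), jump to mode 3
Mode 3: guard c·x = 0.3100 hit at Δt = 1.0139 (t = 3.8188), x⁻ = (0.3100) → reset → x⁺ = (-0.0276), jump to mode 0
Mode 0: guard c·x = 1.9721 hit at Δt = 1.7444 (t = 5.5632), x⁻ = (-1.9721) → reset → x⁺ = (-1.7102), jump to mode 1
Mode 1: flow for 0.7020 to horizon, guard not reached → x = (0.0970)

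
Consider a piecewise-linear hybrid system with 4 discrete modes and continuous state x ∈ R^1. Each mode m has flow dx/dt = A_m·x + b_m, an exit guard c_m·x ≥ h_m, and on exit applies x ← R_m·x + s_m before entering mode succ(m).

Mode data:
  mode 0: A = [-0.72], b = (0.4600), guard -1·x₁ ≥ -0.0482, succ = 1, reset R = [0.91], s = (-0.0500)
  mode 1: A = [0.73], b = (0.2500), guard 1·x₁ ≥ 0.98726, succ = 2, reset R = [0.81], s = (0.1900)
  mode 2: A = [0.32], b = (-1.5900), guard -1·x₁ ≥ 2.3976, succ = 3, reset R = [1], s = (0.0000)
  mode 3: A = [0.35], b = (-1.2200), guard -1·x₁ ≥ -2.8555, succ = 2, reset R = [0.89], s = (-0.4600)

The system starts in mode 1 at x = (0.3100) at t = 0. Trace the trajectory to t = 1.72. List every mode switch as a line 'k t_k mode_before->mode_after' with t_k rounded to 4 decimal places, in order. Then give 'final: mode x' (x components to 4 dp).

1 0.9753 1->2
final: 2 -0.0811

Mode 1: guard c·x = 0.9873 hit at Δt = 0.9753 (t = 0.9753), x⁻ = (0.9873) → reset → x⁺ = (0.9897), jump to mode 2
Mode 2: flow for 0.7447 to horizon, guard not reached → x = (-0.0811)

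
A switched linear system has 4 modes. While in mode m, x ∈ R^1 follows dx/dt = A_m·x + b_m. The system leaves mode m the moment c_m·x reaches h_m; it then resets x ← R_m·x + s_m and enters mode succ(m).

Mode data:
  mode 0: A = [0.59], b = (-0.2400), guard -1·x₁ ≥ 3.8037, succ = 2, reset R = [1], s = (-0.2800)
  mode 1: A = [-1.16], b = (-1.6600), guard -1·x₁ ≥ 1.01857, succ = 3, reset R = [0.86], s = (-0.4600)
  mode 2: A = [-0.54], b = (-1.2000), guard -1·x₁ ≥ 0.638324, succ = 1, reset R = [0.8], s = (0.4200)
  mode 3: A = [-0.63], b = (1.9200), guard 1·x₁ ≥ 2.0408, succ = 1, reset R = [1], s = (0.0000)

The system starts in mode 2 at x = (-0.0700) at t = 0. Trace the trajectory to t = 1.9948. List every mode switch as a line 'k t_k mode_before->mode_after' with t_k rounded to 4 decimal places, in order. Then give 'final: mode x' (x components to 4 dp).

1 0.5678 2->1
2 1.5838 1->3
final: 3 -0.3360

Mode 2: guard c·x = 0.6383 hit at Δt = 0.5678 (t = 0.5678), x⁻ = (-0.6383) → reset → x⁺ = (-0.0907), jump to mode 1
Mode 1: guard c·x = 1.0186 hit at Δt = 1.0160 (t = 1.5838), x⁻ = (-1.0186) → reset → x⁺ = (-1.3360), jump to mode 3
Mode 3: flow for 0.4110 to horizon, guard not reached → x = (-0.3360)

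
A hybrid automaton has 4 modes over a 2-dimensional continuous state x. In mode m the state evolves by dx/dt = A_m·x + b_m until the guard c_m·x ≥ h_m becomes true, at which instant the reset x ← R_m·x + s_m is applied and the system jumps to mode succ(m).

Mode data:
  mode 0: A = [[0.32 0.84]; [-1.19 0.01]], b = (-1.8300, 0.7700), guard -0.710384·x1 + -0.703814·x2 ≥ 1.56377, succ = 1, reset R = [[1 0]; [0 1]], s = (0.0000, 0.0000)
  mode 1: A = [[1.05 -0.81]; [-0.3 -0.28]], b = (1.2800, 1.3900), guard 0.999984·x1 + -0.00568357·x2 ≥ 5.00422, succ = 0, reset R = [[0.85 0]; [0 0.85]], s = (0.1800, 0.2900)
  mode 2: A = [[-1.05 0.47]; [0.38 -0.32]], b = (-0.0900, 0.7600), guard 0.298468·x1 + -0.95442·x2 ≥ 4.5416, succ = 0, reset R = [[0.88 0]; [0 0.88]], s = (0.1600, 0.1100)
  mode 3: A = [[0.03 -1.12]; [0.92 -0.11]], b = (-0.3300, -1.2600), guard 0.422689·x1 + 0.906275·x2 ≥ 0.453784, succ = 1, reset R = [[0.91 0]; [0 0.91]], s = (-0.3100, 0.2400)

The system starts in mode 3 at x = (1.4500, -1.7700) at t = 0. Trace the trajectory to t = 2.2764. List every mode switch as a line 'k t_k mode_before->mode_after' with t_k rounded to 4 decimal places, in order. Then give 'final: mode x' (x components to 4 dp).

Mode 3: guard c·x = 0.4538 hit at Δt = 1.0421 (t = 1.0421), x⁻ = (2.7925, -0.8017) → reset → x⁺ = (2.2312, -0.4896), jump to mode 1
Mode 1: guard c·x = 5.0042 hit at Δt = 0.5306 (t = 1.5727), x⁻ = (5.0028, -0.2590) → reset → x⁺ = (4.4324, 0.0698), jump to mode 0
Mode 0: flow for 0.7037 to horizon, guard not reached → x = (3.2045, -2.7319)

1 1.0421 3->1
2 1.5727 1->0
final: 0 3.2045 -2.7319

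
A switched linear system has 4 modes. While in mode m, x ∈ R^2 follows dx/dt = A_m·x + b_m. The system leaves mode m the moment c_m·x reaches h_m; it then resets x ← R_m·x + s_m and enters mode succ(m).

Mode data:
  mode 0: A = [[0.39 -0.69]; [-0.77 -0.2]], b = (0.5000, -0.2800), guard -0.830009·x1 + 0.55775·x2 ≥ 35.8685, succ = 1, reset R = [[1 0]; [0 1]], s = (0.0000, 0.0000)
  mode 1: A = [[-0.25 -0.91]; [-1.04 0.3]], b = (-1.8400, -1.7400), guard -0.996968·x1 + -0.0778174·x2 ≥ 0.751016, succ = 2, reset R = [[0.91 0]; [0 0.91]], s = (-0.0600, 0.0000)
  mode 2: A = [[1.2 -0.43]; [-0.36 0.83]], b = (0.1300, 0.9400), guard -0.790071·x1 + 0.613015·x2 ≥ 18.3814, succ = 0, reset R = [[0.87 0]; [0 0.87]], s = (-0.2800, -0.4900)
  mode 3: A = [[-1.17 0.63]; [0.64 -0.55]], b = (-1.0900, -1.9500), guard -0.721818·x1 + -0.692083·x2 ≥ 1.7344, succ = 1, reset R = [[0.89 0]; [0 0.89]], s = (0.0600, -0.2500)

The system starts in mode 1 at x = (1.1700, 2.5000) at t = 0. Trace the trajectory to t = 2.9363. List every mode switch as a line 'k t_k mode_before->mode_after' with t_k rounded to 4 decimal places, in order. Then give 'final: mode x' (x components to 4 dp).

Mode 1: guard c·x = 0.7510 hit at Δt = 0.5506 (t = 0.5506), x⁻ = (-0.8966, 1.8364) → reset → x⁺ = (-0.8759, 1.6712), jump to mode 2
Mode 2: guard c·x = 18.3814 hit at Δt = 1.5467 (t = 2.0973), x⁻ = (-13.1519, 13.0346) → reset → x⁺ = (-11.7222, 10.8501), jump to mode 0
Mode 0: flow for 0.8390 to horizon, guard not reached → x = (-25.6399, 19.7075)

1 0.5506 1->2
2 2.0973 2->0
final: 0 -25.6399 19.7075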